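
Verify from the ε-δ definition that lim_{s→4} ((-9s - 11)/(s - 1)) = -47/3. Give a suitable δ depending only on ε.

Let ε > 0 be given. We want δ > 0 with 0 < |s − 4| < δ ⇒ |(-9s - 11)/(s - 1) + 47/3| < ε.
Combining over a common denominator, (-9s - 11)/(s - 1) + 47/3 = [(-9s - 11)·3 − (-47)·(s - 1)] / [3·(s - 1)] = 20(s − 4) / (3(s - 1)).
So |(-9s - 11)/(s - 1) + 47/3| = 20|s − 4| / (3·|s − 1|).
Restrict δ ≤ 3/2. Then |s − 4| < 3/2 gives |s − 1| = |(s − 4) + 3| ≥ 3 − 3/2 = 3/2.
Hence |(-9s - 11)/(s - 1) + 47/3| < 20|s − 4|/(3·(3/2)) = (40/9)|s − 4|, which is < ε once |s − 4| < (9/40)ε.
Take δ = min(3/2, (9/40)ε). Then 0 < |s − 4| < δ forces both bounds, so |(-9s - 11)/(s - 1) + 47/3| < ε.

δ = min(3/2, (9/40)ε)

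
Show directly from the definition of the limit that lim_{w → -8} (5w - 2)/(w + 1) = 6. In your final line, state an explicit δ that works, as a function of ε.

δ = min(7/2, (7/2)ε)

Let ε > 0 be given. We want δ > 0 with 0 < |w + 8| < δ ⇒ |(5w - 2)/(w + 1) − 6| < ε.
Combining over a common denominator, (5w - 2)/(w + 1) − 6 = [(5w - 2)·(-7) − (-42)·(w + 1)] / [(-7)·(w + 1)] = 7(w + 8) / ((-7)(w + 1)).
So |(5w - 2)/(w + 1) − 6| = 7|w + 8| / (7·|w + 1|).
Require δ ≤ 7/2, so |w + 1| ≥ |-7| − |w + 8| > 7 − 7/2 = 7/2.
Hence |(5w - 2)/(w + 1) − 6| < 7|w + 8|/(7·(7/2)) = (2/7)|w + 8|, which is < ε once |w + 8| < (7/2)ε.
Take δ = min(7/2, (7/2)ε). Then 0 < |w + 8| < δ forces both bounds, so |(5w - 2)/(w + 1) − 6| < ε.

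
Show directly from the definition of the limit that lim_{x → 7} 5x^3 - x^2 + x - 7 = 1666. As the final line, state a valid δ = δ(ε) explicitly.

δ = min(1, ε/831)

Fix ε > 0. We want δ > 0 such that 0 < |x − 7| < δ implies |(5x^3 - x^2 + x - 7) − 1666| < ε.
(5x^3 - x^2 + x - 7) − 1666 = 5x^3 - x^2 + x - 1673 = (x − 7)(5x^2 + 34x + 239).
So |(5x^3 - x^2 + x - 7) − 1666| = |x − 7|·|5x^2 + 34x + 239|.
Assume first that |x − 7| < 1, so |x| < 8. Then |5x^2 + 34x + 239| ≤ 5·8^2 + 34·8 + 239 = 831.
Hence |(5x^3 - x^2 + x - 7) − 1666| ≤ 831|x − 7| < ε provided |x − 7| < ε/831.
Choosing δ = min(1, ε/831) ensures both conditions, hence |(5x^3 - x^2 + x - 7) − 1666| < ε.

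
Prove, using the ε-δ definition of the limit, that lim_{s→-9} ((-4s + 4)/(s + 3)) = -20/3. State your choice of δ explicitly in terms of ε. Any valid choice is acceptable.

Suppose ε > 0. We want δ > 0 with 0 < |s + 9| < δ ⇒ |(-4s + 4)/(s + 3) + 20/3| < ε.
Combining over a common denominator, (-4s + 4)/(s + 3) + 20/3 = [(-4s + 4)·(-6) − 40·(s + 3)] / [(-6)·(s + 3)] = -16(s + 9) / ((-6)(s + 3)).
So |(-4s + 4)/(s + 3) + 20/3| = 16|s + 9| / (6·|s + 3|).
Restrict δ ≤ 3. Then |s + 9| < 3 gives |s + 3| = |(s + 9) + (-6)| ≥ 6 − 3 = 3.
Hence |(-4s + 4)/(s + 3) + 20/3| < 16|s + 9|/(6·3) = (8/9)|s + 9|, which is < ε once |s + 9| < (9/8)ε.
Take δ = min(3, (9/8)ε). Then 0 < |s + 9| < δ forces both bounds, so |(-4s + 4)/(s + 3) + 20/3| < ε.

δ = min(3, (9/8)ε)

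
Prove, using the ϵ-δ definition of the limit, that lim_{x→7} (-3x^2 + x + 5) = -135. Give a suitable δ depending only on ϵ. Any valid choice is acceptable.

δ = min(1, ϵ/44)

Let ϵ > 0. We want δ > 0 such that 0 < |x − 7| < δ implies |(-3x^2 + x + 5) + 135| < ϵ.
(-3x^2 + x + 5) + 135 = -3x^2 + x + 140 = (x − 7)(-3x - 20).
So |(-3x^2 + x + 5) + 135| = |x − 7|·|-3x - 20|.
Assume first that |x − 7| < 1, so |x| < 8. Then |-3x - 20| ≤ 3·8 + 20 = 44.
Hence |(-3x^2 + x + 5) + 135| ≤ 44|x − 7| < ϵ provided |x − 7| < ϵ/44.
Take δ = min(1, ϵ/44). Then 0 < |x − 7| < δ gives both |x − 7| < 1 and |x − 7| < ϵ/44, so |(-3x^2 + x + 5) + 135| < ϵ.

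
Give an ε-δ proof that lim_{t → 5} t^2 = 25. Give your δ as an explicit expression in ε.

δ = min(2, ε/12)

Let ε > 0 be given. We seek δ > 0 with 0 < |t − 5| < δ ⇒ |t^2 − 25| < ε.
Factor: t^2 − 25 = (t − 5)(t + 5), so |t^2 − 25| = |t − 5|·|t + 5|.
Restrict δ ≤ 2. Then |t − 5| < 2 gives |t| < 7, so by the triangle inequality |t + 5| ≤ 7 + 5 = 12.
Hence |t^2 − 25| ≤ 12|t − 5|, which is < ε once |t − 5| < ε/12.
Take δ = min(2, ε/12). If 0 < |t − 5| < δ then both bounds hold and |t^2 − 25| ≤ 12|t − 5| < 12·(ε/12) = ε.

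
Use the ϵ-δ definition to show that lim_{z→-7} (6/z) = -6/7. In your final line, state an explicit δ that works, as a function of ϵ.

δ = min(7/2, (49/12)ϵ)

Let ϵ > 0. We seek δ > 0 such that 0 < |z + 7| < δ implies |6/z + 6/7| < ϵ.
|6/z + 6/7| = 6·|-7 − z|/(7·|z|) = 6|z + 7|/(7|z|).
Require δ ≤ 7/2 so that |z| > 7 − 7/2 = 7/2, hence 7|z| > 49/2.
Then |6/z + 6/7| < 6|z + 7|/(49/2), which is < ϵ when |z + 7| < (49/12)ϵ.
Take δ = min(7/2, (49/12)ϵ). Then 0 < |z + 7| < δ gives both |z + 7| < 7/2 and |z + 7| < (49/12)ϵ, so |6/z + 6/7| < ϵ.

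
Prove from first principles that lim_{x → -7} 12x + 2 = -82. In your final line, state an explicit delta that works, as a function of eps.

Fix eps > 0. We need delta > 0 so that 0 < |x + 7| < delta implies |(12x + 2) + 82| < eps.
Since (12x + 2) + 82 = 12(x + 7), we have |(12x + 2) + 82| = 12|x + 7|.
Thus it suffices that |x + 7| < eps/12.
Take delta = eps/12. If 0 < |x + 7| < delta then |(12x + 2) + 82| = 12|x + 7| < 12·(eps/12) = eps.

delta = eps/12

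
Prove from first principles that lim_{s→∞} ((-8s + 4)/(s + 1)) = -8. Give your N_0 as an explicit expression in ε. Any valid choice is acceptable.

Suppose ε > 0. We seek N_0 > 0 such that s > N_0 implies |(-8s + 4)/(s + 1) + 8| < ε.
(-8s + 4)/(s + 1) + 8 = ((-8s + 4) − (-8)(s + 1)) / ((s + 1)) = 12/((s + 1)).
For s > 0 we have s + 1 > s, so |(-8s + 4)/(s + 1) + 8| = 12/((s + 1)) < 12/(s) = 12/s.
Thus |(-8s + 4)/(s + 1) + 8| < ε whenever s > 12/ε.
Take N_0 = 12/ε. If s > N_0 then |(-8s + 4)/(s + 1) + 8| < 12/s < ε.

N_0 = 12/ε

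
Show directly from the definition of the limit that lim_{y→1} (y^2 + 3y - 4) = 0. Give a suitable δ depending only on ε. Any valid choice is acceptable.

Suppose ε > 0. We want δ > 0 such that 0 < |y − 1| < δ implies |(y^2 + 3y - 4)| < ε.
(y^2 + 3y - 4) = y^2 + 3y - 4 = (y − 1)(y + 4).
So |(y^2 + 3y - 4)| = |y − 1|·|y + 4|.
Require δ ≤ 2. Then |y − 1| < 2 gives |y| < 3, and by the triangle inequality |y + 4| ≤ 3 + 4 = 7.
Hence |(y^2 + 3y - 4)| ≤ 7|y − 1| < ε provided |y − 1| < ε/7.
Choosing δ = min(2, ε/7) ensures both conditions, hence |(y^2 + 3y - 4)| < ε.

δ = min(2, ε/7)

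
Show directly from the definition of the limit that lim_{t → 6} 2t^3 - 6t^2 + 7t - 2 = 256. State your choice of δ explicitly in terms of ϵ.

δ = min(1, ϵ/183)

Let ϵ > 0 be given. We want δ > 0 such that 0 < |t − 6| < δ implies |(2t^3 - 6t^2 + 7t - 2) − 256| < ϵ.
(2t^3 - 6t^2 + 7t - 2) − 256 = 2t^3 - 6t^2 + 7t - 258 = (t − 6)(2t^2 + 6t + 43).
So |(2t^3 - 6t^2 + 7t - 2) − 256| = |t − 6|·|2t^2 + 6t + 43|.
Assume first that |t − 6| < 1, so |t| < 7. Then |2t^2 + 6t + 43| ≤ 2·7^2 + 6·7 + 43 = 183.
Hence |(2t^3 - 6t^2 + 7t - 2) − 256| ≤ 183|t − 6| < ϵ provided |t − 6| < ϵ/183.
Take δ = min(1, ϵ/183). Then 0 < |t − 6| < δ gives both |t − 6| < 1 and |t − 6| < ϵ/183, so |(2t^3 - 6t^2 + 7t - 2) − 256| < ϵ.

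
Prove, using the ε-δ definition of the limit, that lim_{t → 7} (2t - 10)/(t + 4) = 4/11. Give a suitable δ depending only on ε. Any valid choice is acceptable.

δ = min(11/2, (121/36)ε)

Let ε > 0. We want δ > 0 with 0 < |t − 7| < δ ⇒ |(2t - 10)/(t + 4) − (4/11)| < ε.
Combining over a common denominator, (2t - 10)/(t + 4) − (4/11) = [(2t - 10)·11 − 4·(t + 4)] / [11·(t + 4)] = 18(t − 7) / (11(t + 4)).
So |(2t - 10)/(t + 4) − (4/11)| = 18|t − 7| / (11·|t + 4|).
Restrict δ ≤ 11/2. Then |t − 7| < 11/2 gives |t + 4| = |(t − 7) + 11| ≥ 11 − 11/2 = 11/2.
Hence |(2t - 10)/(t + 4) − (4/11)| < 18|t − 7|/(11·(11/2)) = (36/121)|t − 7|, which is < ε once |t − 7| < (121/36)ε.
Take δ = min(11/2, (121/36)ε). Then 0 < |t − 7| < δ forces both bounds, so |(2t - 10)/(t + 4) − (4/11)| < ε.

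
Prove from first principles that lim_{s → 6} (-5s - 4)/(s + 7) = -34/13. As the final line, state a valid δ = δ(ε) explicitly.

δ = min(13/2, (169/62)ε)

Fix ε > 0. We want δ > 0 with 0 < |s − 6| < δ ⇒ |(-5s - 4)/(s + 7) + 34/13| < ε.
Combining over a common denominator, (-5s - 4)/(s + 7) + 34/13 = [(-5s - 4)·13 − (-34)·(s + 7)] / [13·(s + 7)] = -31(s − 6) / (13(s + 7)).
So |(-5s - 4)/(s + 7) + 34/13| = 31|s − 6| / (13·|s + 7|).
Restrict δ ≤ 13/2. Then |s − 6| < 13/2 gives |s + 7| = |(s − 6) + 13| ≥ 13 − 13/2 = 13/2.
Hence |(-5s - 4)/(s + 7) + 34/13| < 31|s − 6|/(13·(13/2)) = (62/169)|s − 6|, which is < ε once |s − 6| < (169/62)ε.
Take δ = min(13/2, (169/62)ε). Then 0 < |s − 6| < δ forces both bounds, so |(-5s - 4)/(s + 7) + 34/13| < ε.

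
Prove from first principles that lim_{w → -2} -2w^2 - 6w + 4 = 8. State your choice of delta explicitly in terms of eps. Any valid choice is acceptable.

delta = min(2, eps/10)

Suppose eps > 0. We want delta > 0 such that 0 < |w + 2| < delta implies |(-2w^2 - 6w + 4) − 8| < eps.
(-2w^2 - 6w + 4) − 8 = -2w^2 - 6w - 4 = (w + 2)(-2w - 2).
So |(-2w^2 - 6w + 4) − 8| = |w + 2|·|-2w - 2|.
Require delta ≤ 2. Then |w + 2| < 2 gives |w| < 4, and by the triangle inequality |-2w - 2| ≤ 2·4 + 2 = 10.
Hence |(-2w^2 - 6w + 4) − 8| ≤ 10|w + 2| < eps provided |w + 2| < eps/10.
Take delta = min(2, eps/10). Then 0 < |w + 2| < delta gives both |w + 2| < 2 and |w + 2| < eps/10, so |(-2w^2 - 6w + 4) − 8| < eps.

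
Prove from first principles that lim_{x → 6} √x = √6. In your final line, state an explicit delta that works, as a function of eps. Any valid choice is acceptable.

delta = min(6, √6·eps)

Let eps > 0 be given. We want delta > 0 such that 0 < |x − 6| < delta implies |√x − √6| < eps.
Rationalise: √x − √6 = (x − 6)/(√x + √6), so |√x − √6| = |x − 6|/(√x + √6).
Restrict delta ≤ 6 so that |x − 6| < 6 forces x > 0, and then √x + √6 > √6.
Hence |√x − √6| < |x − 6|/√6, which is < eps once |x − 6| < √6·eps.
Take delta = min(6, √6·eps). If 0 < |x − 6| < delta then x > 0 and |√x − √6| < |x − 6|/√6 < eps.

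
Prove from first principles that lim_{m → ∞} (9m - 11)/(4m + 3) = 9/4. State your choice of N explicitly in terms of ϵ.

Suppose ϵ > 0. For m ≥ 1, |(9m - 11)/(4m + 3) − (9/4)| = |-71|/(4(4m + 3)) = 71/(4(4m + 3)).
Since 4m + 3 ≥ 4m for m ≥ 1, this is ≤ 71/(4·4m) = (71/16)/m.
So |(9m - 11)/(4m + 3) − (9/4)| < ϵ whenever m > (71/16)/ϵ.
Take N = (71/16)/ϵ. If m > N then |(9m - 11)/(4m + 3) − (9/4)| ≤ (71/16)/m < ϵ.

N = (71/16)/ϵ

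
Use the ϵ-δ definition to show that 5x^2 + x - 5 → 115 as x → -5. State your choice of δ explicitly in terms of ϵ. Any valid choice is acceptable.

Suppose ϵ > 0. We want δ > 0 such that 0 < |x + 5| < δ implies |(5x^2 + x - 5) − 115| < ϵ.
(5x^2 + x - 5) − 115 = 5x^2 + x - 120 = (x + 5)(5x - 24).
So |(5x^2 + x - 5) − 115| = |x + 5|·|5x - 24|.
Assume first that |x + 5| < 2, so |x| < 7. Then |5x - 24| ≤ 5·7 + 24 = 59.
Hence |(5x^2 + x - 5) − 115| ≤ 59|x + 5| < ϵ provided |x + 5| < ϵ/59.
Take δ = min(2, ϵ/59). Then 0 < |x + 5| < δ gives both |x + 5| < 2 and |x + 5| < ϵ/59, so |(5x^2 + x - 5) − 115| < ϵ.

δ = min(2, ϵ/59)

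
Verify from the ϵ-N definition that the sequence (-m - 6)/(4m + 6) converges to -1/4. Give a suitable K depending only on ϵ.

K = (9/8)/ϵ

Fix ϵ > 0. For m ≥ 1, |(-m - 6)/(4m + 6) + 1/4| = |-18|/(4(4m + 6)) = 18/(4(4m + 6)).
Since 4m + 6 ≥ 4m for m ≥ 1, this is ≤ 18/(4·4m) = (9/8)/m.
So |(-m - 6)/(4m + 6) + 1/4| < ϵ whenever m > (9/8)/ϵ.
Take K = (9/8)/ϵ. If m > K then |(-m - 6)/(4m + 6) + 1/4| ≤ (9/8)/m < ϵ.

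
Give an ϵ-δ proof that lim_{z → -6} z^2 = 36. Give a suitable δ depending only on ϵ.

Let ϵ > 0. We seek δ > 0 with 0 < |z + 6| < δ ⇒ |z^2 − 36| < ϵ.
Factor: z^2 − 36 = (z + 6)(z - 6), so |z^2 − 36| = |z + 6|·|z - 6|.
Restrict δ ≤ 1. Then |z + 6| < 1 gives |z| < 7, so by the triangle inequality |z - 6| ≤ 7 + 6 = 13.
Hence |z^2 − 36| ≤ 13|z + 6|, which is < ϵ once |z + 6| < ϵ/13.
Take δ = min(1, ϵ/13). If 0 < |z + 6| < δ then both bounds hold and |z^2 − 36| ≤ 13|z + 6| < 13·(ϵ/13) = ϵ.

δ = min(1, ϵ/13)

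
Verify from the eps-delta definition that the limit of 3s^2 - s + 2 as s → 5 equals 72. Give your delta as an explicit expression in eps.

delta = min(2, eps/35)

Fix eps > 0. We want delta > 0 such that 0 < |s − 5| < delta implies |(3s^2 - s + 2) − 72| < eps.
(3s^2 - s + 2) − 72 = 3s^2 - s - 70 = (s − 5)(3s + 14).
So |(3s^2 - s + 2) − 72| = |s − 5|·|3s + 14|.
Require delta ≤ 2. Then |s − 5| < 2 gives |s| < 7, and by the triangle inequality |3s + 14| ≤ 3·7 + 14 = 35.
Hence |(3s^2 - s + 2) − 72| ≤ 35|s − 5| < eps provided |s − 5| < eps/35.
Take delta = min(2, eps/35). Then 0 < |s − 5| < delta gives both |s − 5| < 2 and |s − 5| < eps/35, so |(3s^2 - s + 2) − 72| < eps.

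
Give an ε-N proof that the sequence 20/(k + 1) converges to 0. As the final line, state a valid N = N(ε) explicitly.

Let ε > 0. For k ≥ 1, |20/(k + 1) − 0| = 20/(k + 1) ≤ 20/k.
We need 20/k < ε, i.e. k > 20/ε.
Take N = 20/ε. If k > N then |20/(k + 1)| ≤ 20/k < ε.

N = 20/ε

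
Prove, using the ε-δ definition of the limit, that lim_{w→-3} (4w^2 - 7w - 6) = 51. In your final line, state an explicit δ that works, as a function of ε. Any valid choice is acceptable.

δ = min(1, ε/35)

Let ε > 0. We want δ > 0 such that 0 < |w + 3| < δ implies |(4w^2 - 7w - 6) − 51| < ε.
(4w^2 - 7w - 6) − 51 = 4w^2 - 7w - 57 = (w + 3)(4w - 19).
So |(4w^2 - 7w - 6) − 51| = |w + 3|·|4w - 19|.
Require δ ≤ 1. Then |w + 3| < 1 gives |w| < 4, and by the triangle inequality |4w - 19| ≤ 4·4 + 19 = 35.
Hence |(4w^2 - 7w - 6) − 51| ≤ 35|w + 3| < ε provided |w + 3| < ε/35.
Choosing δ = min(1, ε/35) ensures both conditions, hence |(4w^2 - 7w - 6) − 51| < ε.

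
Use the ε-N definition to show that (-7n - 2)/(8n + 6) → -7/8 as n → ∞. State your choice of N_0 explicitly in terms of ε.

Let ε > 0 be given. For n ≥ 1, |(-7n - 2)/(8n + 6) + 7/8| = |26|/(8(8n + 6)) = 26/(8(8n + 6)).
Since 8n + 6 ≥ 8n for n ≥ 1, this is ≤ 26/(8·8n) = (13/32)/n.
So |(-7n - 2)/(8n + 6) + 7/8| < ε whenever n > (13/32)/ε.
Take N_0 = (13/32)/ε. If n > N_0 then |(-7n - 2)/(8n + 6) + 7/8| ≤ (13/32)/n < ε.

N_0 = (13/32)/ε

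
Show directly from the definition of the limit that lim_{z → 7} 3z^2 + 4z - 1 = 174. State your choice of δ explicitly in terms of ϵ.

Suppose ϵ > 0. We want δ > 0 such that 0 < |z − 7| < δ implies |(3z^2 + 4z - 1) − 174| < ϵ.
(3z^2 + 4z - 1) − 174 = 3z^2 + 4z - 175 = (z − 7)(3z + 25).
So |(3z^2 + 4z - 1) − 174| = |z − 7|·|3z + 25|.
Require δ ≤ 2. Then |z − 7| < 2 gives |z| < 9, and by the triangle inequality |3z + 25| ≤ 3·9 + 25 = 52.
Hence |(3z^2 + 4z - 1) − 174| ≤ 52|z − 7| < ϵ provided |z − 7| < ϵ/52.
Take δ = min(2, ϵ/52). Then 0 < |z − 7| < δ gives both |z − 7| < 2 and |z − 7| < ϵ/52, so |(3z^2 + 4z - 1) − 174| < ϵ.

δ = min(2, ϵ/52)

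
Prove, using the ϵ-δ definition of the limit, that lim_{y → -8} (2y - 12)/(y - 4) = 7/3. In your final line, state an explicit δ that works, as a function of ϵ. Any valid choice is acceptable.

δ = min(6, 18ϵ)

Let ϵ > 0 be given. We want δ > 0 with 0 < |y + 8| < δ ⇒ |(2y - 12)/(y - 4) − (7/3)| < ϵ.
Combining over a common denominator, (2y - 12)/(y - 4) − (7/3) = [(2y - 12)·(-12) − (-28)·(y - 4)] / [(-12)·(y - 4)] = 4(y + 8) / ((-12)(y - 4)).
So |(2y - 12)/(y - 4) − (7/3)| = 4|y + 8| / (12·|y − 4|).
Require δ ≤ 6, so |y − 4| ≥ |-12| − |y + 8| > 12 − 6 = 6.
Hence |(2y - 12)/(y - 4) − (7/3)| < 4|y + 8|/(12·6) = (1/18)|y + 8|, which is < ϵ once |y + 8| < 18ϵ.
Take δ = min(6, 18ϵ). Then 0 < |y + 8| < δ forces both bounds, so |(2y - 12)/(y - 4) − (7/3)| < ϵ.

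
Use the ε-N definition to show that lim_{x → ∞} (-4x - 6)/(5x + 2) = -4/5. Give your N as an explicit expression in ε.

Fix ε > 0. We seek N > 0 such that x > N implies |(-4x - 6)/(5x + 2) + 4/5| < ε.
(-4x - 6)/(5x + 2) + 4/5 = (5(-4x - 6) − (-4)(5x + 2)) / (5(5x + 2)) = -22/(5(5x + 2)).
For x > 0 we have 5x + 2 > 5x, so |(-4x - 6)/(5x + 2) + 4/5| = 22/(5(5x + 2)) < 22/(5·5x) = (22/25)/x.
Thus |(-4x - 6)/(5x + 2) + 4/5| < ε whenever x > (22/25)/ε.
Take N = (22/25)/ε. If x > N then |(-4x - 6)/(5x + 2) + 4/5| < (22/25)/x < ε.

N = (22/25)/ε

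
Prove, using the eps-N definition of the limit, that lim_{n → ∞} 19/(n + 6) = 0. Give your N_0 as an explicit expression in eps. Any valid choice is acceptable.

N_0 = 19/eps

Let eps > 0. For n ≥ 1, |19/(n + 6) − 0| = 19/(n + 6) ≤ 19/n.
We need 19/n < eps, i.e. n > 19/eps.
Take N_0 = 19/eps. If n > N_0 then |19/(n + 6)| ≤ 19/n < eps.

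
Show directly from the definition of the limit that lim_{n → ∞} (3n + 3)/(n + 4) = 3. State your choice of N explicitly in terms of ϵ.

Let ϵ > 0 be given. For n ≥ 1, |(3n + 3)/(n + 4) − 3| = |-9|/((n + 4)) = 9/((n + 4)).
Since n + 4 ≥ n for n ≥ 1, this is ≤ 9/(n) = 9/n.
So |(3n + 3)/(n + 4) − 3| < ϵ whenever n > 9/ϵ.
Take N = 9/ϵ. If n > N then |(3n + 3)/(n + 4) − 3| ≤ 9/n < ϵ.

N = 9/ϵ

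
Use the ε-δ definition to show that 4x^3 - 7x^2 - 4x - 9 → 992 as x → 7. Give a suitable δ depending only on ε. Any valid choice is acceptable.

Let ε > 0. We want δ > 0 such that 0 < |x − 7| < δ implies |(4x^3 - 7x^2 - 4x - 9) − 992| < ε.
(4x^3 - 7x^2 - 4x - 9) − 992 = 4x^3 - 7x^2 - 4x - 1001 = (x − 7)(4x^2 + 21x + 143).
So |(4x^3 - 7x^2 - 4x - 9) − 992| = |x − 7|·|4x^2 + 21x + 143|.
Assume first that |x − 7| < 1, so |x| < 8. Then |4x^2 + 21x + 143| ≤ 4·8^2 + 21·8 + 143 = 567.
Hence |(4x^3 - 7x^2 - 4x - 9) − 992| ≤ 567|x − 7| < ε provided |x − 7| < ε/567.
Choosing δ = min(1, ε/567) ensures both conditions, hence |(4x^3 - 7x^2 - 4x - 9) − 992| < ε.

δ = min(1, ε/567)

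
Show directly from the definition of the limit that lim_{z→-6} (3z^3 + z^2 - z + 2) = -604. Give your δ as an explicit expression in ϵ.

δ = min(1, ϵ/367)

Let ϵ > 0. We want δ > 0 such that 0 < |z + 6| < δ implies |(3z^3 + z^2 - z + 2) + 604| < ϵ.
(3z^3 + z^2 - z + 2) + 604 = 3z^3 + z^2 - z + 606 = (z + 6)(3z^2 - 17z + 101).
So |(3z^3 + z^2 - z + 2) + 604| = |z + 6|·|3z^2 - 17z + 101|.
Assume first that |z + 6| < 1, so |z| < 7. Then |3z^2 - 17z + 101| ≤ 3·7^2 + 17·7 + 101 = 367.
Hence |(3z^3 + z^2 - z + 2) + 604| ≤ 367|z + 6| < ϵ provided |z + 6| < ϵ/367.
Choosing δ = min(1, ϵ/367) ensures both conditions, hence |(3z^3 + z^2 - z + 2) + 604| < ϵ.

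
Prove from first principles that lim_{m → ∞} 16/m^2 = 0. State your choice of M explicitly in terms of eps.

Fix eps > 0. For m ≥ 1, |16/m^2 − 0| = 16/m^2.
16/m^2 < eps ⇔ m^2 > 16/eps ⇔ m > (16/eps)^{1/2}.
Take M = (16/eps)^{1/2}. Then m > M implies 16/m^2 < eps.

M = (16/eps)^{1/2}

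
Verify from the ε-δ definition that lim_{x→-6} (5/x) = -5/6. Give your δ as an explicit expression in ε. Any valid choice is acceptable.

Fix ε > 0. We seek δ > 0 such that 0 < |x + 6| < δ implies |5/x + 5/6| < ε.
|5/x + 5/6| = 5·|-6 − x|/(6·|x|) = 5|x + 6|/(6|x|).
Require δ ≤ 3 so that |x| > 6 − 3 = 3, hence 6|x| > 18.
Then |5/x + 5/6| < 5|x + 6|/18, which is < ε when |x + 6| < (18/5)ε.
Take δ = min(3, (18/5)ε). Then 0 < |x + 6| < δ gives both |x + 6| < 3 and |x + 6| < (18/5)ε, so |5/x + 5/6| < ε.

δ = min(3, (18/5)ε)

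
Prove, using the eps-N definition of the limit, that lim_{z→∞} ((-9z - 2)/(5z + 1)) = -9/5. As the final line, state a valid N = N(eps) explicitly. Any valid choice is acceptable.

Let eps > 0 be given. We seek N > 0 such that z > N implies |(-9z - 2)/(5z + 1) + 9/5| < eps.
(-9z - 2)/(5z + 1) + 9/5 = (5(-9z - 2) − (-9)(5z + 1)) / (5(5z + 1)) = -1/(5(5z + 1)).
For z > 0 we have 5z + 1 > 5z, so |(-9z - 2)/(5z + 1) + 9/5| = 1/(5(5z + 1)) < 1/(5·5z) = (1/25)/z.
Thus |(-9z - 2)/(5z + 1) + 9/5| < eps whenever z > (1/25)/eps.
Take N = (1/25)/eps. If z > N then |(-9z - 2)/(5z + 1) + 9/5| < (1/25)/z < eps.

N = (1/25)/eps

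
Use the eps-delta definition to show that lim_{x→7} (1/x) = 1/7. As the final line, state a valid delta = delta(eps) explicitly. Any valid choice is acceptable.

delta = min(7/2, (49/2)eps)

Let eps > 0 be given. We seek delta > 0 such that 0 < |x − 7| < delta implies |1/x − (1/7)| < eps.
|1/x − (1/7)| = |7 − x|/(7·|x|) = |x − 7|/(7|x|).
Restrict delta ≤ 7/2. Then |x − 7| < 7/2 gives |x| > 7/2, so 7|x| > 49/2.
Then |1/x − (1/7)| < |x − 7|/(49/2), which is < eps when |x − 7| < (49/2)eps.
Take delta = min(7/2, (49/2)eps). Then 0 < |x − 7| < delta gives both |x − 7| < 7/2 and |x − 7| < (49/2)eps, so |1/x − (1/7)| < eps.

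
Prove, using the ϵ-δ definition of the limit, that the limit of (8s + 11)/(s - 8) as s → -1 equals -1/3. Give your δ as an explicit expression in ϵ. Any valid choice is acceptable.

δ = min(9/2, (27/50)ϵ)

Fix ϵ > 0. We want δ > 0 with 0 < |s + 1| < δ ⇒ |(8s + 11)/(s - 8) + 1/3| < ϵ.
Combining over a common denominator, (8s + 11)/(s - 8) + 1/3 = [(8s + 11)·(-9) − 3·(s - 8)] / [(-9)·(s - 8)] = -75(s + 1) / ((-9)(s - 8)).
So |(8s + 11)/(s - 8) + 1/3| = 75|s + 1| / (9·|s − 8|).
Restrict δ ≤ 9/2. Then |s + 1| < 9/2 gives |s − 8| = |(s + 1) + (-9)| ≥ 9 − 9/2 = 9/2.
Hence |(8s + 11)/(s - 8) + 1/3| < 75|s + 1|/(9·(9/2)) = (50/27)|s + 1|, which is < ϵ once |s + 1| < (27/50)ϵ.
Take δ = min(9/2, (27/50)ϵ). Then 0 < |s + 1| < δ forces both bounds, so |(8s + 11)/(s - 8) + 1/3| < ϵ.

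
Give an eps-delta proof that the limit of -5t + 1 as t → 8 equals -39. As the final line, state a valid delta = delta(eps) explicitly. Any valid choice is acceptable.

delta = eps/5

Let eps > 0 be given. We need delta > 0 so that 0 < |t − 8| < delta implies |(-5t + 1) + 39| < eps.
|(-5t + 1) + 39| = |-5t + 40| = 5|t − 8|.
So 5|t − 8| < eps exactly when |t − 8| < eps/5.
Take delta = eps/5. If 0 < |t − 8| < delta then |(-5t + 1) + 39| = 5|t − 8| < 5·(eps/5) = eps.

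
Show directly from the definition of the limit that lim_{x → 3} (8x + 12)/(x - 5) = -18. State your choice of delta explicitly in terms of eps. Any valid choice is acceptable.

delta = min(1, (1/26)eps)

Fix eps > 0. We want delta > 0 with 0 < |x − 3| < delta ⇒ |(8x + 12)/(x - 5) + 18| < eps.
Combining over a common denominator, (8x + 12)/(x - 5) + 18 = [(8x + 12)·(-2) − 36·(x - 5)] / [(-2)·(x - 5)] = -52(x − 3) / ((-2)(x - 5)).
So |(8x + 12)/(x - 5) + 18| = 52|x − 3| / (2·|x − 5|).
Require delta ≤ 1, so |x − 5| ≥ |-2| − |x − 3| > 2 − 1 = 1.
Hence |(8x + 12)/(x - 5) + 18| < 52|x − 3|/(2·1) = 26|x − 3|, which is < eps once |x − 3| < (1/26)eps.
Take delta = min(1, (1/26)eps). Then 0 < |x − 3| < delta forces both bounds, so |(8x + 12)/(x - 5) + 18| < eps.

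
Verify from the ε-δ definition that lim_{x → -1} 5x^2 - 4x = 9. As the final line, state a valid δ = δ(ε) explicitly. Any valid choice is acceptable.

δ = min(1, ε/19)

Let ε > 0. We want δ > 0 such that 0 < |x + 1| < δ implies |(5x^2 - 4x) − 9| < ε.
(5x^2 - 4x) − 9 = 5x^2 - 4x - 9 = (x + 1)(5x - 9).
So |(5x^2 - 4x) − 9| = |x + 1|·|5x - 9|.
Require δ ≤ 1. Then |x + 1| < 1 gives |x| < 2, and by the triangle inequality |5x - 9| ≤ 5·2 + 9 = 19.
Hence |(5x^2 - 4x) − 9| ≤ 19|x + 1| < ε provided |x + 1| < ε/19.
Choosing δ = min(1, ε/19) ensures both conditions, hence |(5x^2 - 4x) − 9| < ε.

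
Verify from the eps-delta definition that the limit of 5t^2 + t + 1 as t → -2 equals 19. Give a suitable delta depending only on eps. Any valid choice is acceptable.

delta = min(1, eps/24)

Suppose eps > 0. We want delta > 0 such that 0 < |t + 2| < delta implies |(5t^2 + t + 1) − 19| < eps.
(5t^2 + t + 1) − 19 = 5t^2 + t - 18 = (t + 2)(5t - 9).
So |(5t^2 + t + 1) − 19| = |t + 2|·|5t - 9|.
Require delta ≤ 1. Then |t + 2| < 1 gives |t| < 3, and by the triangle inequality |5t - 9| ≤ 5·3 + 9 = 24.
Hence |(5t^2 + t + 1) − 19| ≤ 24|t + 2| < eps provided |t + 2| < eps/24.
Choosing delta = min(1, eps/24) ensures both conditions, hence |(5t^2 + t + 1) − 19| < eps.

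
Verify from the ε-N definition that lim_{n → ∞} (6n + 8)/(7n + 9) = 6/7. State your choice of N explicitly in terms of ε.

Suppose ε > 0. For n ≥ 1, |(6n + 8)/(7n + 9) − (6/7)| = |2|/(7(7n + 9)) = 2/(7(7n + 9)).
Since 7n + 9 ≥ 7n for n ≥ 1, this is ≤ 2/(7·7n) = (2/49)/n.
So |(6n + 8)/(7n + 9) − (6/7)| < ε whenever n > (2/49)/ε.
Take N = (2/49)/ε. If n > N then |(6n + 8)/(7n + 9) − (6/7)| ≤ (2/49)/n < ε.

N = (2/49)/ε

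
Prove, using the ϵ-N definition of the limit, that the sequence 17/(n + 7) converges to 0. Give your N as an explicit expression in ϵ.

N = 17/ϵ

Suppose ϵ > 0. For n ≥ 1, |17/(n + 7) − 0| = 17/(n + 7) ≤ 17/n.
We need 17/n < ϵ, i.e. n > 17/ϵ.
Take N = 17/ϵ. If n > N then |17/(n + 7)| ≤ 17/n < ϵ.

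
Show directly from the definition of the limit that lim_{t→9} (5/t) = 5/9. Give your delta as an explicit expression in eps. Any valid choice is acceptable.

Fix eps > 0. We seek delta > 0 such that 0 < |t − 9| < delta implies |5/t − (5/9)| < eps.
|5/t − (5/9)| = 5·|9 − t|/(9·|t|) = 5|t − 9|/(9|t|).
Require delta ≤ 9/2 so that |t| > 9 − 9/2 = 9/2, hence 9|t| > 81/2.
Then |5/t − (5/9)| < 5|t − 9|/(81/2), which is < eps when |t − 9| < (81/10)eps.
Take delta = min(9/2, (81/10)eps). Then 0 < |t − 9| < delta gives both |t − 9| < 9/2 and |t − 9| < (81/10)eps, so |5/t − (5/9)| < eps.

delta = min(9/2, (81/10)eps)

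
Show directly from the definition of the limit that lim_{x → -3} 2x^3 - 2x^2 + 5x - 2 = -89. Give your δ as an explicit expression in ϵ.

δ = min(2, ϵ/119)

Fix ϵ > 0. We want δ > 0 such that 0 < |x + 3| < δ implies |(2x^3 - 2x^2 + 5x - 2) + 89| < ϵ.
(2x^3 - 2x^2 + 5x - 2) + 89 = 2x^3 - 2x^2 + 5x + 87 = (x + 3)(2x^2 - 8x + 29).
So |(2x^3 - 2x^2 + 5x - 2) + 89| = |x + 3|·|2x^2 - 8x + 29|.
Require δ ≤ 2. Then |x + 3| < 2 gives |x| < 5, and by the triangle inequality |2x^2 - 8x + 29| ≤ 2·5^2 + 8·5 + 29 = 119.
Hence |(2x^3 - 2x^2 + 5x - 2) + 89| ≤ 119|x + 3| < ϵ provided |x + 3| < ϵ/119.
Take δ = min(2, ϵ/119). Then 0 < |x + 3| < δ gives both |x + 3| < 2 and |x + 3| < ϵ/119, so |(2x^3 - 2x^2 + 5x - 2) + 89| < ϵ.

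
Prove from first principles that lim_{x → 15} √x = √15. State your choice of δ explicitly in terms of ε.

δ = min(15, √15·ε)

Let ε > 0. We want δ > 0 such that 0 < |x − 15| < δ implies |√x − √15| < ε.
Rationalise: √x − √15 = (x − 15)/(√x + √15), so |√x − √15| = |x − 15|/(√x + √15).
Restrict δ ≤ 15 so that |x − 15| < 15 forces x > 0, and then √x + √15 > √15.
Hence |√x − √15| < |x − 15|/√15, which is < ε once |x − 15| < √15·ε.
Take δ = min(15, √15·ε). If 0 < |x − 15| < δ then x > 0 and |√x − √15| < |x − 15|/√15 < ε.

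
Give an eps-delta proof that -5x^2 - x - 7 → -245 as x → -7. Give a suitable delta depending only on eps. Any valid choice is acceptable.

Suppose eps > 0. We want delta > 0 such that 0 < |x + 7| < delta implies |(-5x^2 - x - 7) + 245| < eps.
(-5x^2 - x - 7) + 245 = -5x^2 - x + 238 = (x + 7)(-5x + 34).
So |(-5x^2 - x - 7) + 245| = |x + 7|·|-5x + 34|.
Assume first that |x + 7| < 2, so |x| < 9. Then |-5x + 34| ≤ 5·9 + 34 = 79.
Hence |(-5x^2 - x - 7) + 245| ≤ 79|x + 7| < eps provided |x + 7| < eps/79.
Take delta = min(2, eps/79). Then 0 < |x + 7| < delta gives both |x + 7| < 2 and |x + 7| < eps/79, so |(-5x^2 - x - 7) + 245| < eps.

delta = min(2, eps/79)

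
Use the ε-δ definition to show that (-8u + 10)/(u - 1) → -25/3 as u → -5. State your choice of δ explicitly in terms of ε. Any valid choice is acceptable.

δ = min(3, 9ε)

Let ε > 0. We want δ > 0 with 0 < |u + 5| < δ ⇒ |(-8u + 10)/(u - 1) + 25/3| < ε.
Combining over a common denominator, (-8u + 10)/(u - 1) + 25/3 = [(-8u + 10)·(-6) − 50·(u - 1)] / [(-6)·(u - 1)] = -2(u + 5) / ((-6)(u - 1)).
So |(-8u + 10)/(u - 1) + 25/3| = 2|u + 5| / (6·|u − 1|).
Restrict δ ≤ 3. Then |u + 5| < 3 gives |u − 1| = |(u + 5) + (-6)| ≥ 6 − 3 = 3.
Hence |(-8u + 10)/(u - 1) + 25/3| < 2|u + 5|/(6·3) = (1/9)|u + 5|, which is < ε once |u + 5| < 9ε.
Take δ = min(3, 9ε). Then 0 < |u + 5| < δ forces both bounds, so |(-8u + 10)/(u - 1) + 25/3| < ε.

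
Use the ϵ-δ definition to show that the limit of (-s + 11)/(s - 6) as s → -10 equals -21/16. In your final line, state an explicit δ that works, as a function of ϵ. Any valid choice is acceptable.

Suppose ϵ > 0. We want δ > 0 with 0 < |s + 10| < δ ⇒ |(-s + 11)/(s - 6) + 21/16| < ϵ.
Combining over a common denominator, (-s + 11)/(s - 6) + 21/16 = [(-s + 11)·(-16) − 21·(s - 6)] / [(-16)·(s - 6)] = -5(s + 10) / ((-16)(s - 6)).
So |(-s + 11)/(s - 6) + 21/16| = 5|s + 10| / (16·|s − 6|).
Restrict δ ≤ 8. Then |s + 10| < 8 gives |s − 6| = |(s + 10) + (-16)| ≥ 16 − 8 = 8.
Hence |(-s + 11)/(s - 6) + 21/16| < 5|s + 10|/(16·8) = (5/128)|s + 10|, which is < ϵ once |s + 10| < (128/5)ϵ.
Take δ = min(8, (128/5)ϵ). Then 0 < |s + 10| < δ forces both bounds, so |(-s + 11)/(s - 6) + 21/16| < ϵ.

δ = min(8, (128/5)ϵ)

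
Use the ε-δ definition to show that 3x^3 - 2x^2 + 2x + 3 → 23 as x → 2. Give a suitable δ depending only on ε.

Suppose ε > 0. We want δ > 0 such that 0 < |x − 2| < δ implies |(3x^3 - 2x^2 + 2x + 3) − 23| < ε.
(3x^3 - 2x^2 + 2x + 3) − 23 = 3x^3 - 2x^2 + 2x - 20 = (x − 2)(3x^2 + 4x + 10).
So |(3x^3 - 2x^2 + 2x + 3) − 23| = |x − 2|·|3x^2 + 4x + 10|.
Require δ ≤ 2. Then |x − 2| < 2 gives |x| < 4, and by the triangle inequality |3x^2 + 4x + 10| ≤ 3·4^2 + 4·4 + 10 = 74.
Hence |(3x^3 - 2x^2 + 2x + 3) − 23| ≤ 74|x − 2| < ε provided |x − 2| < ε/74.
Choosing δ = min(2, ε/74) ensures both conditions, hence |(3x^3 - 2x^2 + 2x + 3) − 23| < ε.

δ = min(2, ε/74)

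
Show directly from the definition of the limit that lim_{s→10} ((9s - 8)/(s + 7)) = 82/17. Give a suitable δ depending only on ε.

Suppose ε > 0. We want δ > 0 with 0 < |s − 10| < δ ⇒ |(9s - 8)/(s + 7) − (82/17)| < ε.
Combining over a common denominator, (9s - 8)/(s + 7) − (82/17) = [(9s - 8)·17 − 82·(s + 7)] / [17·(s + 7)] = 71(s − 10) / (17(s + 7)).
So |(9s - 8)/(s + 7) − (82/17)| = 71|s − 10| / (17·|s + 7|).
Require δ ≤ 17/2, so |s + 7| ≥ |17| − |s − 10| > 17 − 17/2 = 17/2.
Hence |(9s - 8)/(s + 7) − (82/17)| < 71|s − 10|/(17·(17/2)) = (142/289)|s − 10|, which is < ε once |s − 10| < (289/142)ε.
Take δ = min(17/2, (289/142)ε). Then 0 < |s − 10| < δ forces both bounds, so |(9s - 8)/(s + 7) − (82/17)| < ε.

δ = min(17/2, (289/142)ε)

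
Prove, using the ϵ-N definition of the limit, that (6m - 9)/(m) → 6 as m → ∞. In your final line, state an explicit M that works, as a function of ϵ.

Let ϵ > 0 be given. For m ≥ 1, |(6m - 9)/(m) − 6| = |-9|/((m)) = 9/((m)).
Since m ≥ m for m ≥ 1, this is ≤ 9/(m) = 9/m.
So |(6m - 9)/(m) − 6| < ϵ whenever m > 9/ϵ.
Take M = 9/ϵ. If m > M then |(6m - 9)/(m) − 6| ≤ 9/m < ϵ.

M = 9/ϵ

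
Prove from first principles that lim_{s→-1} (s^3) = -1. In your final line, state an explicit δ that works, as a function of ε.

Fix ε > 0. We seek δ > 0 with 0 < |s + 1| < δ ⇒ |s^3 + 1| < ε.
Factor: s^3 + 1 = (s + 1)(s^2 - s + 1), so |s^3 + 1| = |s + 1|·|s^2 - s + 1|.
Impose δ ≤ 1 so that |s| < 2; then |s^2 - s + 1| ≤ 7.
Hence |s^3 + 1| ≤ 7|s + 1|, which is < ε once |s + 1| < ε/7.
Take δ = min(1, ε/7). If 0 < |s + 1| < δ then both bounds hold and |s^3 + 1| ≤ 7|s + 1| < 7·(ε/7) = ε.

δ = min(1, ε/7)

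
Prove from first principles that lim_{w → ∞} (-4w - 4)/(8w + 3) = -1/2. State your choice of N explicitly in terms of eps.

Let eps > 0. We seek N > 0 such that w > N implies |(-4w - 4)/(8w + 3) + 1/2| < eps.
(-4w - 4)/(8w + 3) + 1/2 = (8(-4w - 4) − (-4)(8w + 3)) / (8(8w + 3)) = -20/(8(8w + 3)).
For w > 0 we have 8w + 3 > 8w, so |(-4w - 4)/(8w + 3) + 1/2| = 20/(8(8w + 3)) < 20/(8·8w) = (5/16)/w.
Thus |(-4w - 4)/(8w + 3) + 1/2| < eps whenever w > (5/16)/eps.
Take N = (5/16)/eps. If w > N then |(-4w - 4)/(8w + 3) + 1/2| < (5/16)/w < eps.

N = (5/16)/eps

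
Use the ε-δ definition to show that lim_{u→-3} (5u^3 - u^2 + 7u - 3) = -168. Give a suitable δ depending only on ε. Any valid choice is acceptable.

δ = min(2, ε/260)

Fix ε > 0. We want δ > 0 such that 0 < |u + 3| < δ implies |(5u^3 - u^2 + 7u - 3) + 168| < ε.
(5u^3 - u^2 + 7u - 3) + 168 = 5u^3 - u^2 + 7u + 165 = (u + 3)(5u^2 - 16u + 55).
So |(5u^3 - u^2 + 7u - 3) + 168| = |u + 3|·|5u^2 - 16u + 55|.
Assume first that |u + 3| < 2, so |u| < 5. Then |5u^2 - 16u + 55| ≤ 5·5^2 + 16·5 + 55 = 260.
Hence |(5u^3 - u^2 + 7u - 3) + 168| ≤ 260|u + 3| < ε provided |u + 3| < ε/260.
Take δ = min(2, ε/260). Then 0 < |u + 3| < δ gives both |u + 3| < 2 and |u + 3| < ε/260, so |(5u^3 - u^2 + 7u - 3) + 168| < ε.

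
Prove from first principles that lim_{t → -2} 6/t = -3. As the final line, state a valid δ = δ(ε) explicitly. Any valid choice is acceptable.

Let ε > 0 be given. We seek δ > 0 such that 0 < |t + 2| < δ implies |6/t + 3| < ε.
|6/t + 3| = 6·|-2 − t|/(2·|t|) = 6|t + 2|/(2|t|).
Restrict δ ≤ 1. Then |t + 2| < 1 gives |t| > 1, so 2|t| > 2.
Then |6/t + 3| < 6|t + 2|/2, which is < ε when |t + 2| < (1/3)ε.
Take δ = min(1, (1/3)ε). Then 0 < |t + 2| < δ gives both |t + 2| < 1 and |t + 2| < (1/3)ε, so |6/t + 3| < ε.

δ = min(1, (1/3)ε)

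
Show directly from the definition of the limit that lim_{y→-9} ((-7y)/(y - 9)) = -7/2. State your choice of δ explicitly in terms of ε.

δ = min(9, (18/7)ε)

Let ε > 0. We want δ > 0 with 0 < |y + 9| < δ ⇒ |(-7y)/(y - 9) + 7/2| < ε.
Combining over a common denominator, (-7y)/(y - 9) + 7/2 = [(-7y)·(-18) − 63·(y - 9)] / [(-18)·(y - 9)] = 63(y + 9) / ((-18)(y - 9)).
So |(-7y)/(y - 9) + 7/2| = 63|y + 9| / (18·|y − 9|).
Require δ ≤ 9, so |y − 9| ≥ |-18| − |y + 9| > 18 − 9 = 9.
Hence |(-7y)/(y - 9) + 7/2| < 63|y + 9|/(18·9) = (7/18)|y + 9|, which is < ε once |y + 9| < (18/7)ε.
Take δ = min(9, (18/7)ε). Then 0 < |y + 9| < δ forces both bounds, so |(-7y)/(y - 9) + 7/2| < ε.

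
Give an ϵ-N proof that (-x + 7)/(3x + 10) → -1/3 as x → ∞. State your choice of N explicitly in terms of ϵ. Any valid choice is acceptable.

N = (31/9)/ϵ

Let ϵ > 0 be given. We seek N > 0 such that x > N implies |(-x + 7)/(3x + 10) + 1/3| < ϵ.
(-x + 7)/(3x + 10) + 1/3 = (3(-x + 7) − (-1)(3x + 10)) / (3(3x + 10)) = 31/(3(3x + 10)).
For x > 0 we have 3x + 10 > 3x, so |(-x + 7)/(3x + 10) + 1/3| = 31/(3(3x + 10)) < 31/(3·3x) = (31/9)/x.
Thus |(-x + 7)/(3x + 10) + 1/3| < ϵ whenever x > (31/9)/ϵ.
Take N = (31/9)/ϵ. If x > N then |(-x + 7)/(3x + 10) + 1/3| < (31/9)/x < ϵ.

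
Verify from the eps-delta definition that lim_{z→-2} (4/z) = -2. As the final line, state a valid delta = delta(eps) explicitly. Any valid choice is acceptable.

delta = min(1, (1/2)eps)

Let eps > 0. We seek delta > 0 such that 0 < |z + 2| < delta implies |4/z + 2| < eps.
|4/z + 2| = 4·|-2 − z|/(2·|z|) = 4|z + 2|/(2|z|).
Require delta ≤ 1 so that |z| > 2 − 1 = 1, hence 2|z| > 2.
Then |4/z + 2| < 4|z + 2|/2, which is < eps when |z + 2| < (1/2)eps.
Take delta = min(1, (1/2)eps). Then 0 < |z + 2| < delta gives both |z + 2| < 1 and |z + 2| < (1/2)eps, so |4/z + 2| < eps.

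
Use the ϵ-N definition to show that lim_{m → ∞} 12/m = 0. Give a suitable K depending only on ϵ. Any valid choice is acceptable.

K = 12/ϵ

Suppose ϵ > 0. For m ≥ 1, |12/m − 0| = 12/(m) ≤ 12/m.
We need 12/m < ϵ, i.e. m > 12/ϵ.
Take K = 12/ϵ. If m > K then |12/m| ≤ 12/m < ϵ.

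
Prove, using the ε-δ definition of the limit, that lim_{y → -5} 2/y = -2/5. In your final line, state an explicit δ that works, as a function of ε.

δ = min(5/2, (25/4)ε)

Fix ε > 0. We seek δ > 0 such that 0 < |y + 5| < δ implies |2/y + 2/5| < ε.
|2/y + 2/5| = 2·|-5 − y|/(5·|y|) = 2|y + 5|/(5|y|).
Require δ ≤ 5/2 so that |y| > 5 − 5/2 = 5/2, hence 5|y| > 25/2.
Then |2/y + 2/5| < 2|y + 5|/(25/2), which is < ε when |y + 5| < (25/4)ε.
Take δ = min(5/2, (25/4)ε). Then 0 < |y + 5| < δ gives both |y + 5| < 5/2 and |y + 5| < (25/4)ε, so |2/y + 2/5| < ε.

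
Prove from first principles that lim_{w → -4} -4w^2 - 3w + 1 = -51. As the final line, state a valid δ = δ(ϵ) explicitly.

Let ϵ > 0. We want δ > 0 such that 0 < |w + 4| < δ implies |(-4w^2 - 3w + 1) + 51| < ϵ.
(-4w^2 - 3w + 1) + 51 = -4w^2 - 3w + 52 = (w + 4)(-4w + 13).
So |(-4w^2 - 3w + 1) + 51| = |w + 4|·|-4w + 13|.
Require δ ≤ 1. Then |w + 4| < 1 gives |w| < 5, and by the triangle inequality |-4w + 13| ≤ 4·5 + 13 = 33.
Hence |(-4w^2 - 3w + 1) + 51| ≤ 33|w + 4| < ϵ provided |w + 4| < ϵ/33.
Choosing δ = min(1, ϵ/33) ensures both conditions, hence |(-4w^2 - 3w + 1) + 51| < ϵ.

δ = min(1, ϵ/33)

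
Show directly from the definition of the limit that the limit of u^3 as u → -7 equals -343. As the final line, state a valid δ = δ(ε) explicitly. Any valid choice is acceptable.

δ = min(1, ε/169)

Let ε > 0. We seek δ > 0 with 0 < |u + 7| < δ ⇒ |u^3 + 343| < ε.
Factor: u^3 + 343 = (u + 7)(u^2 - 7u + 49), so |u^3 + 343| = |u + 7|·|u^2 - 7u + 49|.
Impose δ ≤ 1 so that |u| < 8; then |u^2 - 7u + 49| ≤ 169.
Hence |u^3 + 343| ≤ 169|u + 7|, which is < ε once |u + 7| < ε/169.
Take δ = min(1, ε/169). If 0 < |u + 7| < δ then both bounds hold and |u^3 + 343| ≤ 169|u + 7| < 169·(ε/169) = ε.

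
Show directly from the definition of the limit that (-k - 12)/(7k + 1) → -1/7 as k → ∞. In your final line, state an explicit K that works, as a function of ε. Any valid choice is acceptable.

Suppose ε > 0. For k ≥ 1, |(-k - 12)/(7k + 1) + 1/7| = |-83|/(7(7k + 1)) = 83/(7(7k + 1)).
Since 7k + 1 ≥ 7k for k ≥ 1, this is ≤ 83/(7·7k) = (83/49)/k.
So |(-k - 12)/(7k + 1) + 1/7| < ε whenever k > (83/49)/ε.
Take K = (83/49)/ε. If k > K then |(-k - 12)/(7k + 1) + 1/7| ≤ (83/49)/k < ε.

K = (83/49)/ε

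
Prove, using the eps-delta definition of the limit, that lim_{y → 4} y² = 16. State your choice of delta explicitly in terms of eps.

delta = min(1, eps/9)

Let eps > 0. We seek delta > 0 with 0 < |y − 4| < delta ⇒ |y² − 16| < eps.
Factor: y² − 16 = (y − 4)(y + 4), so |y² − 16| = |y − 4|·|y + 4|.
Impose delta ≤ 1 so that |y| < 5; then |y + 4| ≤ 9.
Hence |y² − 16| ≤ 9|y − 4|, which is < eps once |y − 4| < eps/9.
Take delta = min(1, eps/9). If 0 < |y − 4| < delta then both bounds hold and |y² − 16| ≤ 9|y − 4| < 9·(eps/9) = eps.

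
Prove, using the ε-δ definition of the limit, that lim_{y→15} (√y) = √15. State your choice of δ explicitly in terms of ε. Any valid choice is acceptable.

δ = min(15, √15·ε)

Let ε > 0 be given. We want δ > 0 such that 0 < |y − 15| < δ implies |√y − √15| < ε.
Rationalise: √y − √15 = (y − 15)/(√y + √15), so |√y − √15| = |y − 15|/(√y + √15).
Restrict δ ≤ 15 so that |y − 15| < 15 forces y > 0, and then √y + √15 > √15.
Hence |√y − √15| < |y − 15|/√15, which is < ε once |y − 15| < √15·ε.
Take δ = min(15, √15·ε). If 0 < |y − 15| < δ then y > 0 and |√y − √15| < |y − 15|/√15 < ε.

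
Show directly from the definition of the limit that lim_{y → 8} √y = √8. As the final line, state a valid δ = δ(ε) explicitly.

Let ε > 0. We want δ > 0 such that 0 < |y − 8| < δ implies |√y − √8| < ε.
Rationalise: √y − √8 = (y − 8)/(√y + √8), so |√y − √8| = |y − 8|/(√y + √8).
Restrict δ ≤ 8 so that |y − 8| < 8 forces y > 0, and then √y + √8 > √8.
Hence |√y − √8| < |y − 8|/√8, which is < ε once |y − 8| < √8·ε.
Take δ = min(8, √8·ε). If 0 < |y − 8| < δ then y > 0 and |√y − √8| < |y − 8|/√8 < ε.

δ = min(8, √8·ε)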